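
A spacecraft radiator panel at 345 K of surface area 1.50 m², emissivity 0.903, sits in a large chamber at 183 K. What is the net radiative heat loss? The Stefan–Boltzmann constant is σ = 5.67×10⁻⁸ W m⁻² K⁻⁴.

Q = εσA(T⁴ − T_s⁴). T⁴ − T_s⁴ = (345)⁴ − (183)⁴ = 1.42×10^10 − 1.12×10^9 = 1.30×10^10 K⁴.
Q = 0.903 × 5.67×10⁻⁸ × 1.50 × 1.30×10^10 = 1000 W.

Q ≈ 1000 W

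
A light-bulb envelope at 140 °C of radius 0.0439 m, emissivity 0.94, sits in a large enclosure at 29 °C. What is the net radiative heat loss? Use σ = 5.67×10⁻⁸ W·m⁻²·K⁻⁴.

Q ≈ 26.8 W

A = 4πr² = 4π × (0.0439)² = 0.0242 m².
Convert: 140 °C = 413 K; 29 °C = 302 K.
Q = εσA(T⁴ − T_s⁴). T⁴ − T_s⁴ = (413)⁴ − (302)⁴ = 2.91×10^10 − 8.32×10^9 = 2.08×10^10 K⁴.
Q = 0.94 × 5.67×10⁻⁸ × 0.0242 × 2.08×10^10 = 26.8 W.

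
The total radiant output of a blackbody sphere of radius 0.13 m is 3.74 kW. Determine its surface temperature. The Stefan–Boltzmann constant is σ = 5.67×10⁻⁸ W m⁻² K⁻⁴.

A = 4πr² = 4π × (0.13)² = 0.212 m².
From P = σAT⁴, T = (P / σA)^(1/4) = (3740 / (5.67×10⁻⁸ × 0.212))^(1/4).
T = (3.11×10^11)^(1/4) = 747 K.

T ≈ 747 K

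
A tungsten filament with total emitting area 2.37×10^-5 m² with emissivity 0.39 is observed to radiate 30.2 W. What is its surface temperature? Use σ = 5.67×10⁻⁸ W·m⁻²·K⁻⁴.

T ≈ 2760 K

From P = εσAT⁴, T = (P / εσA)^(1/4) = (30.2 / (0.39 × 5.67×10⁻⁸ × 2.37×10^-5))^(1/4).
T = (5.76×10^13)^(1/4) = 2760 K.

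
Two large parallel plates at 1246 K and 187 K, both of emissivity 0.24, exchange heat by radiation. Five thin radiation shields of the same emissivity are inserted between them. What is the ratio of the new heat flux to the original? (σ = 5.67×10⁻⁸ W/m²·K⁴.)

ratio ≈ 0.167

With N identical shields there are N+1 = 6 gaps in series, each with the same radiative resistance, so the flux falls to 1/(N+1) of its unshielded value.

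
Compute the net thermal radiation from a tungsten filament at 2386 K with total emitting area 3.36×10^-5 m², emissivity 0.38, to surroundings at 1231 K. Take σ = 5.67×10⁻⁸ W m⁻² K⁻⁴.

Q ≈ 21.8 W

Q = εσA(T⁴ − T_s⁴). T⁴ − T_s⁴ = (2386)⁴ − (1231)⁴ = 3.24×10^13 − 2.30×10^12 = 3.01×10^13 K⁴.
Q = 0.38 × 5.67×10⁻⁸ × 3.36×10^-5 × 3.01×10^13 = 21.8 W.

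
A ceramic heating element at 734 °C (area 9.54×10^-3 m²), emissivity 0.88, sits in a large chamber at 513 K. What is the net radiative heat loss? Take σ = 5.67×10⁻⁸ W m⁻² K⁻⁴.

Convert: 734 °C = 1007 K.
Q = εσA(T⁴ − T_s⁴). T⁴ − T_s⁴ = (1007)⁴ − (513)⁴ = 1.03×10^12 − 6.93×10^10 = 9.59×10^11 K⁴.
Q = 0.88 × 5.67×10⁻⁸ × 9.54×10^-3 × 9.59×10^11 = 457 W.

Q ≈ 457 W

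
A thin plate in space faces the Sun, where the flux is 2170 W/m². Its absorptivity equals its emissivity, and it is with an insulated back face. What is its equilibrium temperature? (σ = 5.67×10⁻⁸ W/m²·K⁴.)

Absorbed flux αS = emitted flux εσT⁴ (one radiating face); with α = ε, T = (S/σ)^(1/4).
T = (2170 / 5.67×10⁻⁸)^(1/4) = (3.83×10^10)^(1/4).
T = 442 K.

T ≈ 442 K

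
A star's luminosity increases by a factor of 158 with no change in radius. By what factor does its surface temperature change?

factor ≈ 3.55

P ∝ T⁴ ⇒ T ∝ P^(1/4), so T scales by (158)^(1/4) = 3.55.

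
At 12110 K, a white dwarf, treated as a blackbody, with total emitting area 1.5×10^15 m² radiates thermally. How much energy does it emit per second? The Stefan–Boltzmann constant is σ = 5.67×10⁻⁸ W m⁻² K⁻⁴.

P = σAT⁴ = 5.67×10⁻⁸ × 1.50×10^15 × (12110)⁴ = 5.67×10⁻⁸ × 1.50×10^15 × 2.15×10^16.
P = 1.83×10^24 W.

P ≈ 1.83×10^24 W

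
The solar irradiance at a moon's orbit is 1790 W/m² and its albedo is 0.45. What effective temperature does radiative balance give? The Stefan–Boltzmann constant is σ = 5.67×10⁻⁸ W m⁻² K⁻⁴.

T ≈ 257 K

Power absorbed = (1−a)S·πR²; power emitted = 4πR²σT⁴. Equating and cancelling πR²:
T = ((1−a)S / 4σ)^(1/4) = (985 / (4 × 5.67×10⁻⁸))^(1/4) = (4.34×10^9)^(1/4).
T = 257 K.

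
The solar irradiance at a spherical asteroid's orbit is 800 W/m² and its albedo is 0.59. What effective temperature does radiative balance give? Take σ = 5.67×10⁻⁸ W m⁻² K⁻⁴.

T ≈ 195 K

Power absorbed = (1−a)S·πR²; power emitted = 4πR²σT⁴. Equating and cancelling πR²:
T = ((1−a)S / 4σ)^(1/4) = (328 / (4 × 5.67×10⁻⁸))^(1/4) = (1.45×10^9)^(1/4).
T = 195 K.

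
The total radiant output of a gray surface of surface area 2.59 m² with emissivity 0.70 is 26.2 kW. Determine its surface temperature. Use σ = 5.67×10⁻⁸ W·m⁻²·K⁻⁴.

From P = εσAT⁴, T = (P / εσA)^(1/4) = (26200 / (0.70 × 5.67×10⁻⁸ × 2.59))^(1/4).
T = (2.55×10^11)^(1/4) = 711 K.

T ≈ 711 K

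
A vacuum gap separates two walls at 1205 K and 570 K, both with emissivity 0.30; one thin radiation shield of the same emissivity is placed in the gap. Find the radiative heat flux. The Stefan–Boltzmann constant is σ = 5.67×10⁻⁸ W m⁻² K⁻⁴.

q ≈ 10000 W/m²

Each of the 2 gaps contributes resistance (2/ε − 1) = 2/0.30 − 1 = 5.667; total = 11.33.
q = σ(T₁⁴ − T₂⁴) / 11.33 = 5.67×10⁻⁸ × 2.00×10^12 / 11.33 = 10000 W/m².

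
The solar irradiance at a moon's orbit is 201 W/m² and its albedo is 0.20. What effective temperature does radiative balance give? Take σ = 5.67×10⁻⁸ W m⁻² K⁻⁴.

Power absorbed = (1−a)S·πR²; power emitted = 4πR²σT⁴. Equating and cancelling πR²:
T = ((1−a)S / 4σ)^(1/4) = (161 / (4 × 5.67×10⁻⁸))^(1/4) = (7.09×10^8)^(1/4).
T = 163 K.

T ≈ 163 K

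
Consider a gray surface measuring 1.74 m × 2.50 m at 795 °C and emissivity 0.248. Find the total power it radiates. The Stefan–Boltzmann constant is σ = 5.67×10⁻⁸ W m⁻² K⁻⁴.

A = 1.74 × 2.50 = 4.35 m².
795 °C = 1068 K.
Stefan–Boltzmann: P = εσAT⁴ = 0.248 × 5.67×10⁻⁸ × 4.35 × (1068)⁴ = 0.248 × 5.67×10⁻⁸ × 4.35 × 1.30×10^12.
P = 79600 W.

P ≈ 79600 W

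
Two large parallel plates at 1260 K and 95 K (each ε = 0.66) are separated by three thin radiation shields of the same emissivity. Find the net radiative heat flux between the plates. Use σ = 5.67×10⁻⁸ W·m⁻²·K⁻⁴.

Each of the 4 gaps contributes resistance (2/ε − 1) = 2/0.66 − 1 = 2.030; total = 8.121.
q = σ(T₁⁴ − T₂⁴) / 8.121 = 5.67×10⁻⁸ × 2.52×10^12 / 8.121 = 17600 W/m².

q ≈ 17600 W/m²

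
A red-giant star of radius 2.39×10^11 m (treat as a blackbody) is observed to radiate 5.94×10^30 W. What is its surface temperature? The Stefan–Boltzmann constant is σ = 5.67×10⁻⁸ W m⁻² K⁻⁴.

T ≈ 3480 K

A = 4πr² = 4π × (2.39×10^11)² = 7.18×10^23 m².
From P = σAT⁴, T = (P / σA)^(1/4) = (5.94×10^30 / (5.67×10⁻⁸ × 7.18×10^23))^(1/4).
T = (1.46×10^14)^(1/4) = 3480 K.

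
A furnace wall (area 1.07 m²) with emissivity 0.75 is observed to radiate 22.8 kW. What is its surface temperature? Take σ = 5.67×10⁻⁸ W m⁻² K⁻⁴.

From P = εσAT⁴, T = (P / εσA)^(1/4) = (22800 / (0.75 × 5.67×10⁻⁸ × 1.07))^(1/4).
T = (5.01×10^11)^(1/4) = 841 K.

T ≈ 841 K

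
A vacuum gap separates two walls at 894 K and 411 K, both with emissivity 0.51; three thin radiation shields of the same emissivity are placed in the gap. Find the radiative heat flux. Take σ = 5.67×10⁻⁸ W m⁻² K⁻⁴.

Each of the 4 gaps contributes resistance (2/ε − 1) = 2/0.51 − 1 = 2.922; total = 11.69.
q = σ(T₁⁴ − T₂⁴) / 11.69 = 5.67×10⁻⁸ × 6.10×10^11 / 11.69 = 2960 W/m².

q ≈ 2960 W/m²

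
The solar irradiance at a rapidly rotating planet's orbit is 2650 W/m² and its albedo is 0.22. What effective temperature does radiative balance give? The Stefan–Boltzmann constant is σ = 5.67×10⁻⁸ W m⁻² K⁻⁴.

T ≈ 309 K

Power absorbed = (1−a)S·πR²; power emitted = 4πR²σT⁴. Equating and cancelling πR²:
T = ((1−a)S / 4σ)^(1/4) = (2070 / (4 × 5.67×10⁻⁸))^(1/4) = (9.11×10^9)^(1/4).
T = 309 K.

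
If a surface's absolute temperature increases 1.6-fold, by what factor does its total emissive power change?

P ∝ T⁴, so the power scales as (1.6)⁴ = 6.55.

factor ≈ 6.55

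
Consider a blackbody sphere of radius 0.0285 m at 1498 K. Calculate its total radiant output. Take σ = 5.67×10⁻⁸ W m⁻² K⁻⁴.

P ≈ 2910 W

A = 4πr² = 4π × (0.0285)² = 0.0102 m².
P = σAT⁴ = 5.67×10⁻⁸ × 0.0102 × (1498)⁴ = 5.67×10⁻⁸ × 0.0102 × 5.04×10^12.
P = 2910 W.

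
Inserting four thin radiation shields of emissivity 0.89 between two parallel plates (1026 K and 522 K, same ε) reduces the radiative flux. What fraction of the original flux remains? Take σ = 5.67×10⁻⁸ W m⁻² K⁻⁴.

With N identical shields there are N+1 = 5 gaps in series, each with the same radiative resistance, so the flux falls to 1/(N+1) of its unshielded value.

ratio ≈ 0.200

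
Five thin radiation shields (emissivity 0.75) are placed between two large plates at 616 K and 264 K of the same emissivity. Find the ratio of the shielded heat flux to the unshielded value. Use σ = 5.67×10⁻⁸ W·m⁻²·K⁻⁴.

With N identical shields there are N+1 = 6 gaps in series, each with the same radiative resistance, so the flux falls to 1/(N+1) of its unshielded value.

ratio ≈ 0.167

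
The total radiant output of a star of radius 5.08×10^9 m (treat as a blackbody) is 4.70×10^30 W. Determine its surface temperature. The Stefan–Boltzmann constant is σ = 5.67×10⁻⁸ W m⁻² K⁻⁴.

A = 4πr² = 4π × (5.08×10^9)² = 3.24×10^20 m².
From P = σAT⁴, T = (P / σA)^(1/4) = (4.70×10^30 / (5.67×10⁻⁸ × 3.24×10^20))^(1/4).
T = (2.56×10^17)^(1/4) = 22500 K.

T ≈ 22500 K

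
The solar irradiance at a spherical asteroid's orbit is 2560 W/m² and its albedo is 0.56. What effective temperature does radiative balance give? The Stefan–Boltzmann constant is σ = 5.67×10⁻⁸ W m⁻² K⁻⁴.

Power absorbed = (1−a)S·πR²; power emitted = 4πR²σT⁴. Equating and cancelling πR²:
T = ((1−a)S / 4σ)^(1/4) = (1130 / (4 × 5.67×10⁻⁸))^(1/4) = (4.97×10^9)^(1/4).
T = 265 K.

T ≈ 265 K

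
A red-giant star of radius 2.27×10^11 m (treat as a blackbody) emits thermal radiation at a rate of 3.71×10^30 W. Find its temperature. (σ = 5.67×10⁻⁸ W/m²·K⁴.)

T ≈ 3170 K

A = 4πr² = 4π × (2.27×10^11)² = 6.48×10^23 m².
From P = σAT⁴, T = (P / σA)^(1/4) = (3.71×10^30 / (5.67×10⁻⁸ × 6.48×10^23))^(1/4).
T = (1.01×10^14)^(1/4) = 3170 K.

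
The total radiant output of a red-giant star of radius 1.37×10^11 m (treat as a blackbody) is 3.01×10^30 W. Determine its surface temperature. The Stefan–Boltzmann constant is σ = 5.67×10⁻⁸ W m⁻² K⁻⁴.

A = 4πr² = 4π × (1.37×10^11)² = 2.36×10^23 m².
From P = σAT⁴, T = (P / σA)^(1/4) = (3.01×10^30 / (5.67×10⁻⁸ × 2.36×10^23))^(1/4).
T = (2.25×10^14)^(1/4) = 3870 K.

T ≈ 3870 K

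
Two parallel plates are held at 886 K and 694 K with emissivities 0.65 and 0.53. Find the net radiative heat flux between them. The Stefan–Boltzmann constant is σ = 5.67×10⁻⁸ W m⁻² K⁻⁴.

q ≈ 8980 W/m²

For two large parallel gray plates, q = σ(T₁⁴ − T₂⁴) / (1/ε₁ + 1/ε₂ − 1).
1/ε₁ + 1/ε₂ − 1 = 1/0.65 + 1/0.53 − 1 = 2.425.
T₁⁴ − T₂⁴ = 6.16×10^11 − 2.32×10^11 = 3.84×10^11 K⁴.
q = 5.67×10⁻⁸ × 3.84×10^11 / 2.425 = 8980 W/m².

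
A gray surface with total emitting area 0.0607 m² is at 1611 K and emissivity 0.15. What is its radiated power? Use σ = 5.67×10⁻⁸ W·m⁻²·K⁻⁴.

P ≈ 3480 W

Stefan–Boltzmann: P = εσAT⁴ = 0.15 × 5.67×10⁻⁸ × 0.0607 × (1611)⁴ = 0.15 × 5.67×10⁻⁸ × 0.0607 × 6.74×10^12.
P = 3480 W.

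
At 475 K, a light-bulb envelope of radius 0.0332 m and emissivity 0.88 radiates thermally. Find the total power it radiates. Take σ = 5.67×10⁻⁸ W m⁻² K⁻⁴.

P ≈ 35.2 W

A = 4πr² = 4π × (0.0332)² = 0.0139 m².
Stefan–Boltzmann: P = εσAT⁴ = 0.88 × 5.67×10⁻⁸ × 0.0139 × (475)⁴ = 0.88 × 5.67×10⁻⁸ × 0.0139 × 5.09×10^10.
P = 35.2 W.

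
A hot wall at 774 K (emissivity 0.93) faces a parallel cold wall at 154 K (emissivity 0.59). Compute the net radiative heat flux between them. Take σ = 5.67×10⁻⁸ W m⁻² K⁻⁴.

For two large parallel gray plates, q = σ(T₁⁴ − T₂⁴) / (1/ε₁ + 1/ε₂ − 1).
1/ε₁ + 1/ε₂ − 1 = 1/0.93 + 1/0.59 − 1 = 1.770.
T₁⁴ − T₂⁴ = 3.59×10^11 − 5.62×10^8 = 3.58×10^11 K⁴.
q = 5.67×10⁻⁸ × 3.58×10^11 / 1.770 = 11500 W/m².

q ≈ 11500 W/m²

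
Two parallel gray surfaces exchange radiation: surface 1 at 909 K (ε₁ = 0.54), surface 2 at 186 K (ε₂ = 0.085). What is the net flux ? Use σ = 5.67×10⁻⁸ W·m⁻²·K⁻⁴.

q ≈ 3060 W/m²

For two large parallel gray plates, q = σ(T₁⁴ − T₂⁴) / (1/ε₁ + 1/ε₂ − 1).
1/ε₁ + 1/ε₂ − 1 = 1/0.54 + 1/0.085 − 1 = 12.62.
T₁⁴ − T₂⁴ = 6.83×10^11 − 1.20×10^9 = 6.82×10^11 K⁴.
q = 5.67×10⁻⁸ × 6.82×10^11 / 12.62 = 3060 W/m².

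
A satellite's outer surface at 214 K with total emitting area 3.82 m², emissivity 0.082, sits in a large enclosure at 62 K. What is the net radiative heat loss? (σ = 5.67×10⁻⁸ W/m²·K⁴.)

Q = εσA(T⁴ − T_s⁴). T⁴ − T_s⁴ = (214)⁴ − (62)⁴ = 2.10×10^9 − 1.48×10^7 = 2.08×10^9 K⁴.
Q = 0.082 × 5.67×10⁻⁸ × 3.82 × 2.08×10^9 = 37.0 W.

Q ≈ 37.0 W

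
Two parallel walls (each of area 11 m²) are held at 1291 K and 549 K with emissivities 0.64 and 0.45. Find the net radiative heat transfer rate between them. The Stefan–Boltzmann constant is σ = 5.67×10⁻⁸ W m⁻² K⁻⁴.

For two large parallel gray plates, q = σ(T₁⁴ − T₂⁴) / (1/ε₁ + 1/ε₂ − 1).
1/ε₁ + 1/ε₂ − 1 = 1/0.64 + 1/0.45 − 1 = 2.785.
T₁⁴ − T₂⁴ = 2.78×10^12 − 9.08×10^10 = 2.69×10^12 K⁴.
q = 5.67×10⁻⁸ × 2.69×10^12 / 2.785 = 54700 W/m².
Q = q·A = 54700 × 11 = 6.02×10^5 W.

Q ≈ 6.02×10^5 W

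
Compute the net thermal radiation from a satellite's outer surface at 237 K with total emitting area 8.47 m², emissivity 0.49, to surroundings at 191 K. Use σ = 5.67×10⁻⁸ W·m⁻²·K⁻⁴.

Q ≈ 429 W

Q = εσA(T⁴ − T_s⁴). T⁴ − T_s⁴ = (237)⁴ − (191)⁴ = 3.15×10^9 − 1.33×10^9 = 1.82×10^9 K⁴.
Q = 0.49 × 5.67×10⁻⁸ × 8.47 × 1.82×10^9 = 429 W.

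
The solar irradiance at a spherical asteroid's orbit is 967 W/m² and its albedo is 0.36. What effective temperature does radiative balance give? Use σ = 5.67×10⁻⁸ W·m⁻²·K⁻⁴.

Power absorbed = (1−a)S·πR²; power emitted = 4πR²σT⁴. Equating and cancelling πR²:
T = ((1−a)S / 4σ)^(1/4) = (619 / (4 × 5.67×10⁻⁸))^(1/4) = (2.73×10^9)^(1/4).
T = 229 K.

T ≈ 229 K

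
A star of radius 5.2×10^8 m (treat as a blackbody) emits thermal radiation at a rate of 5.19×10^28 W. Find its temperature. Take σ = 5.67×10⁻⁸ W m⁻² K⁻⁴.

A = 4πr² = 4π × (5.2×10^8)² = 3.40×10^18 m².
From P = σAT⁴, T = (P / σA)^(1/4) = (5.19×10^28 / (5.67×10⁻⁸ × 3.40×10^18))^(1/4).
T = (2.69×10^17)^(1/4) = 22800 K.

T ≈ 22800 K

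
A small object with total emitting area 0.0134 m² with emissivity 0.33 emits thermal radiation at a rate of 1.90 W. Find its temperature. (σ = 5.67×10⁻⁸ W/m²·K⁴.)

T ≈ 295 K

From P = εσAT⁴, T = (P / εσA)^(1/4) = (1.90 / (0.33 × 5.67×10⁻⁸ × 0.0134))^(1/4).
T = (7.58×10^9)^(1/4) = 295 K.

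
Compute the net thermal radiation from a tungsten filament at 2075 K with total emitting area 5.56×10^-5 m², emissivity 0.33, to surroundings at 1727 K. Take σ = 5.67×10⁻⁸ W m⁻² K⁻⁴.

Q ≈ 10.0 W

Q = εσA(T⁴ − T_s⁴). T⁴ − T_s⁴ = (2075)⁴ − (1727)⁴ = 1.85×10^13 − 8.90×10^12 = 9.64×10^12 K⁴.
Q = 0.33 × 5.67×10⁻⁸ × 5.56×10^-5 × 9.64×10^12 = 10.0 W.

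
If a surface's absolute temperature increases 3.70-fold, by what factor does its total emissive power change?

factor ≈ 187

P ∝ T⁴, so the power scales as (3.70)⁴ = 187.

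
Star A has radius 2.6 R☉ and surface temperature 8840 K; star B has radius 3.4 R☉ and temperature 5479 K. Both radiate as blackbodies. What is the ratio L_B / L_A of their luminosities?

L = 4πR²σT⁴ ∝ R²T⁴, so L_B/L_A = (3.4/2.6)² × (5479/8840)⁴ = 1.71 × 0.148 = 0.252.

L_B/L_A ≈ 0.252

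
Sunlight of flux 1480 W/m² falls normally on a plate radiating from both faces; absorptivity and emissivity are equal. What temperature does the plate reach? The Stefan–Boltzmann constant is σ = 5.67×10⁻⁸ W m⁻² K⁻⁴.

Absorbed flux αS = emitted flux 2εσT⁴ per unit area; with α = ε this gives T = (S/2σ)^(1/4).
T = (1480 / (2 × 5.67×10⁻⁸))^(1/4) = (1.31×10^10)^(1/4).
T = 338 K.

T ≈ 338 K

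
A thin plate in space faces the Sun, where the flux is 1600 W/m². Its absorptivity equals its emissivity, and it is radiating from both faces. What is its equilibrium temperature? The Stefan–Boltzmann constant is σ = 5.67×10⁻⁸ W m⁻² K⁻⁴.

T ≈ 345 K

Absorbed flux αS = emitted flux 2εσT⁴ per unit area; with α = ε this gives T = (S/2σ)^(1/4).
T = (1600 / (2 × 5.67×10⁻⁸))^(1/4) = (1.41×10^10)^(1/4).
T = 345 K.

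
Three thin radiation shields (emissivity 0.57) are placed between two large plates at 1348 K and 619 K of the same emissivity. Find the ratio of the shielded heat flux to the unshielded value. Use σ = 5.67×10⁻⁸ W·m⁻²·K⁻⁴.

ratio ≈ 0.250

With N identical shields there are N+1 = 4 gaps in series, each with the same radiative resistance, so the flux falls to 1/(N+1) of its unshielded value.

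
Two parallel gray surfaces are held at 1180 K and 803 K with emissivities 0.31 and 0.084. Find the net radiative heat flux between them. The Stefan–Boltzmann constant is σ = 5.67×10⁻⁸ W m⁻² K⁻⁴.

For two large parallel gray plates, q = σ(T₁⁴ − T₂⁴) / (1/ε₁ + 1/ε₂ − 1).
1/ε₁ + 1/ε₂ − 1 = 1/0.31 + 1/0.084 − 1 = 14.13.
T₁⁴ − T₂⁴ = 1.94×10^12 − 4.16×10^11 = 1.52×10^12 K⁴.
q = 5.67×10⁻⁸ × 1.52×10^12 / 14.13 = 6110 W/m².

q ≈ 6110 W/m²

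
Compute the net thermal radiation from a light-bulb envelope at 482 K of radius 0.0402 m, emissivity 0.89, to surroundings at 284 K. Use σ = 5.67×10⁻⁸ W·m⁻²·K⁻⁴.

A = 4πr² = 4π × (0.0402)² = 0.0203 m².
Q = εσA(T⁴ − T_s⁴). T⁴ − T_s⁴ = (482)⁴ − (284)⁴ = 5.40×10^10 − 6.51×10^9 = 4.75×10^10 K⁴.
Q = 0.89 × 5.67×10⁻⁸ × 0.0203 × 4.75×10^10 = 48.6 W.

Q ≈ 48.6 W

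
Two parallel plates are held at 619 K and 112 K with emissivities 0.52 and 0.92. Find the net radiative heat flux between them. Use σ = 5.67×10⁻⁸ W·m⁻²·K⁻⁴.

For two large parallel gray plates, q = σ(T₁⁴ − T₂⁴) / (1/ε₁ + 1/ε₂ − 1).
1/ε₁ + 1/ε₂ − 1 = 1/0.52 + 1/0.92 − 1 = 2.010.
T₁⁴ − T₂⁴ = 1.47×10^11 − 1.57×10^8 = 1.47×10^11 K⁴.
q = 5.67×10⁻⁸ × 1.47×10^11 / 2.010 = 4140 W/m².

q ≈ 4140 W/m²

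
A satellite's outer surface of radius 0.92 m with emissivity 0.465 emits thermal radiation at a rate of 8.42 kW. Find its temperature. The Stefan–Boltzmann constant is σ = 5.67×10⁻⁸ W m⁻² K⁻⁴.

A = 4πr² = 4π × (0.92)² = 10.6 m².
From P = εσAT⁴, T = (P / εσA)^(1/4) = (8420 / (0.465 × 5.67×10⁻⁸ × 10.6))^(1/4).
T = (3.00×10^10)^(1/4) = 416 K.

T ≈ 416 K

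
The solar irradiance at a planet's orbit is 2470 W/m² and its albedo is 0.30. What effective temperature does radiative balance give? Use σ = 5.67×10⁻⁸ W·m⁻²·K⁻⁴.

Power absorbed = (1−a)S·πR²; power emitted = 4πR²σT⁴. Equating and cancelling πR²:
T = ((1−a)S / 4σ)^(1/4) = (1730 / (4 × 5.67×10⁻⁸))^(1/4) = (7.62×10^9)^(1/4).
T = 295 K.

T ≈ 295 K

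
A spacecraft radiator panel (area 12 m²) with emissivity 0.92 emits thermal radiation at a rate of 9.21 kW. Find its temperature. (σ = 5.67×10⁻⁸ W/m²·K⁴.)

From P = εσAT⁴, T = (P / εσA)^(1/4) = (9210 / (0.92 × 5.67×10⁻⁸ × 12.0))^(1/4).
T = (1.47×10^10)^(1/4) = 348 K.

T ≈ 348 K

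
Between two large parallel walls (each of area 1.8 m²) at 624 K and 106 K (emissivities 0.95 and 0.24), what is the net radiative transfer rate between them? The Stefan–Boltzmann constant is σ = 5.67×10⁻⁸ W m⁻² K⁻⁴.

For two large parallel gray plates, q = σ(T₁⁴ − T₂⁴) / (1/ε₁ + 1/ε₂ − 1).
1/ε₁ + 1/ε₂ − 1 = 1/0.95 + 1/0.24 − 1 = 4.219.
T₁⁴ − T₂⁴ = 1.52×10^11 − 1.26×10^8 = 1.51×10^11 K⁴.
q = 5.67×10⁻⁸ × 1.51×10^11 / 4.219 = 2040 W/m².
Q = q·A = 2040 × 1.8 = 3660 W.

Q ≈ 3660 W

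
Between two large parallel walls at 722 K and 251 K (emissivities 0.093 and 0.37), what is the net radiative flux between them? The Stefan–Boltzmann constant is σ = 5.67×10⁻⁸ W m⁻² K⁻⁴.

For two large parallel gray plates, q = σ(T₁⁴ − T₂⁴) / (1/ε₁ + 1/ε₂ − 1).
1/ε₁ + 1/ε₂ − 1 = 1/0.093 + 1/0.37 − 1 = 12.46.
T₁⁴ − T₂⁴ = 2.72×10^11 − 3.97×10^9 = 2.68×10^11 K⁴.
q = 5.67×10⁻⁸ × 2.68×10^11 / 12.46 = 1220 W/m².

q ≈ 1220 W/m²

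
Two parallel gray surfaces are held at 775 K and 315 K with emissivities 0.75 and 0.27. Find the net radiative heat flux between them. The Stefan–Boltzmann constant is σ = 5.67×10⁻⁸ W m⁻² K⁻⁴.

For two large parallel gray plates, q = σ(T₁⁴ − T₂⁴) / (1/ε₁ + 1/ε₂ − 1).
1/ε₁ + 1/ε₂ − 1 = 1/0.75 + 1/0.27 − 1 = 4.037.
T₁⁴ − T₂⁴ = 3.61×10^11 − 9.85×10^9 = 3.51×10^11 K⁴.
q = 5.67×10⁻⁸ × 3.51×10^11 / 4.037 = 4930 W/m².

q ≈ 4930 W/m²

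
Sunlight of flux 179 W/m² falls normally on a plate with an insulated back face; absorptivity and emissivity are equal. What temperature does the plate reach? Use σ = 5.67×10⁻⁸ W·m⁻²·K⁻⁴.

T ≈ 237 K

Absorbed flux αS = emitted flux εσT⁴ (one radiating face); with α = ε, T = (S/σ)^(1/4).
T = (179 / 5.67×10⁻⁸)^(1/4) = (3.16×10^9)^(1/4).
T = 237 K.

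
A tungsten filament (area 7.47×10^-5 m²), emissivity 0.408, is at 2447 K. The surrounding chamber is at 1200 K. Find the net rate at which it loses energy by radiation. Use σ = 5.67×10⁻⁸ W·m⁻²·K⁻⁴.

Q ≈ 58.4 W

Q = εσA(T⁴ − T_s⁴). T⁴ − T_s⁴ = (2447)⁴ − (1200)⁴ = 3.59×10^13 − 2.07×10^12 = 3.38×10^13 K⁴.
Q = 0.408 × 5.67×10⁻⁸ × 7.47×10^-5 × 3.38×10^13 = 58.4 W.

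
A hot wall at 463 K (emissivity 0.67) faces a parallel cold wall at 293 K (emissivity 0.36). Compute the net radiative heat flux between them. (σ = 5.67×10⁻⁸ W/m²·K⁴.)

For two large parallel gray plates, q = σ(T₁⁴ − T₂⁴) / (1/ε₁ + 1/ε₂ − 1).
1/ε₁ + 1/ε₂ − 1 = 1/0.67 + 1/0.36 − 1 = 3.270.
T₁⁴ − T₂⁴ = 4.60×10^10 − 7.37×10^9 = 3.86×10^10 K⁴.
q = 5.67×10⁻⁸ × 3.86×10^10 / 3.270 = 669 W/m².

q ≈ 669 W/m²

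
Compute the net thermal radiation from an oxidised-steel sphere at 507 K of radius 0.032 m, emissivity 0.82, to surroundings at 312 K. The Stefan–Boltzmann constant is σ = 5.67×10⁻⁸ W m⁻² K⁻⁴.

Q ≈ 33.9 W

A = 4πr² = 4π × (0.032)² = 0.0129 m².
Q = εσA(T⁴ − T_s⁴). T⁴ − T_s⁴ = (507)⁴ − (312)⁴ = 6.61×10^10 − 9.48×10^9 = 5.66×10^10 K⁴.
Q = 0.82 × 5.67×10⁻⁸ × 0.0129 × 5.66×10^10 = 33.9 W.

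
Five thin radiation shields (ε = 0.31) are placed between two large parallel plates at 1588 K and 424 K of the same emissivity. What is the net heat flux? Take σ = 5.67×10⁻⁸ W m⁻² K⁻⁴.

q ≈ 11000 W/m²

Each of the 6 gaps contributes resistance (2/ε − 1) = 2/0.31 − 1 = 5.452; total = 32.71.
q = σ(T₁⁴ − T₂⁴) / 32.71 = 5.67×10⁻⁸ × 6.33×10^12 / 32.71 = 11000 W/m².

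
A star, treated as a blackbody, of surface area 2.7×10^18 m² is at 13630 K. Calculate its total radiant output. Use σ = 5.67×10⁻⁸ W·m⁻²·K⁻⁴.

P = σAT⁴ = 5.67×10⁻⁸ × 2.70×10^18 × (13630)⁴ = 5.67×10⁻⁸ × 2.70×10^18 × 3.45×10^16.
P = 5.28×10^27 W.

P ≈ 5.28×10^27 W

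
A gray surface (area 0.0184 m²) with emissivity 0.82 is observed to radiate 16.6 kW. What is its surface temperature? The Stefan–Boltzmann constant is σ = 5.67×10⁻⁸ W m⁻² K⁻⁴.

T ≈ 2100 K

From P = εσAT⁴, T = (P / εσA)^(1/4) = (16600 / (0.82 × 5.67×10⁻⁸ × 0.0184))^(1/4).
T = (1.94×10^13)^(1/4) = 2100 K.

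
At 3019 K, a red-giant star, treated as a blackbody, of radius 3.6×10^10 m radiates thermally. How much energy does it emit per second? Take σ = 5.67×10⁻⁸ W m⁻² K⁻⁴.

P ≈ 7.67×10^28 W

A = 4πr² = 4π × (3.6×10^10)² = 1.63×10^22 m².
P = σAT⁴ = 5.67×10⁻⁸ × 1.63×10^22 × (3019)⁴ = 5.67×10⁻⁸ × 1.63×10^22 × 8.31×10^13.
P = 7.67×10^28 W.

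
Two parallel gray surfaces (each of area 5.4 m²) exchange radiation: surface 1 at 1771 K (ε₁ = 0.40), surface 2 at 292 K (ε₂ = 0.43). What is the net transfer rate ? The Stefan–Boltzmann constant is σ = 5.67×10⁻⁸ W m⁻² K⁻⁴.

Q ≈ 7.87×10^5 W

For two large parallel gray plates, q = σ(T₁⁴ − T₂⁴) / (1/ε₁ + 1/ε₂ − 1).
1/ε₁ + 1/ε₂ − 1 = 1/0.40 + 1/0.43 − 1 = 3.826.
T₁⁴ − T₂⁴ = 9.84×10^12 − 7.27×10^9 = 9.83×10^12 K⁴.
q = 5.67×10⁻⁸ × 9.83×10^12 / 3.826 = 1.46×10^5 W/m².
Q = q·A = 1.46×10^5 × 5.4 = 7.87×10^5 W.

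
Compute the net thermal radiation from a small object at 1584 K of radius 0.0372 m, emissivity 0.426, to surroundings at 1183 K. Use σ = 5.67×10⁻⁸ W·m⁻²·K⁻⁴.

A = 4πr² = 4π × (0.0372)² = 0.0174 m².
Q = εσA(T⁴ − T_s⁴). T⁴ − T_s⁴ = (1584)⁴ − (1183)⁴ = 6.30×10^12 − 1.96×10^12 = 4.34×10^12 K⁴.
Q = 0.426 × 5.67×10⁻⁸ × 0.0174 × 4.34×10^12 = 1820 W.

Q ≈ 1820 W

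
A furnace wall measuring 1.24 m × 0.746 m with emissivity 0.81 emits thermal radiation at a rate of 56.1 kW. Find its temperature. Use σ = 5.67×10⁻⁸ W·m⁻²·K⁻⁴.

A = 1.24 × 0.746 = 0.925 m².
From P = εσAT⁴, T = (P / εσA)^(1/4) = (56100 / (0.81 × 5.67×10⁻⁸ × 0.925))^(1/4).
T = (1.32×10^12)^(1/4) = 1070 K.

T ≈ 1070 K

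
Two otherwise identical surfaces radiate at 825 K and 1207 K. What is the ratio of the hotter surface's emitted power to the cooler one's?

P ∝ T⁴, so the ratio is (1207/825)⁴ = (1.463)⁴ = 4.58.

ratio ≈ 4.58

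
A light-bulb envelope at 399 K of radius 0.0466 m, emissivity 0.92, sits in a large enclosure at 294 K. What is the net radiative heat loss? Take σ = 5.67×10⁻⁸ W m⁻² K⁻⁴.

A = 4πr² = 4π × (0.0466)² = 0.0273 m².
Q = εσA(T⁴ − T_s⁴). T⁴ − T_s⁴ = (399)⁴ − (294)⁴ = 2.53×10^10 − 7.47×10^9 = 1.79×10^10 K⁴.
Q = 0.92 × 5.67×10⁻⁸ × 0.0273 × 1.79×10^10 = 25.4 W.

Q ≈ 25.4 W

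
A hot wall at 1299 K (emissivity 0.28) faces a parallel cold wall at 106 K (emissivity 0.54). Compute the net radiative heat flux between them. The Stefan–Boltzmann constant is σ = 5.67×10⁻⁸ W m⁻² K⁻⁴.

q ≈ 36500 W/m²

For two large parallel gray plates, q = σ(T₁⁴ − T₂⁴) / (1/ε₁ + 1/ε₂ − 1).
1/ε₁ + 1/ε₂ − 1 = 1/0.28 + 1/0.54 − 1 = 4.423.
T₁⁴ − T₂⁴ = 2.85×10^12 − 1.26×10^8 = 2.85×10^12 K⁴.
q = 5.67×10⁻⁸ × 2.85×10^12 / 4.423 = 36500 W/m².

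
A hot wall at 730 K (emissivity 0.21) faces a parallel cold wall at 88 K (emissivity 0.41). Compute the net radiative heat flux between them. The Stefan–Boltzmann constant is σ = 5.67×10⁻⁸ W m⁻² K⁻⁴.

For two large parallel gray plates, q = σ(T₁⁴ − T₂⁴) / (1/ε₁ + 1/ε₂ − 1).
1/ε₁ + 1/ε₂ − 1 = 1/0.21 + 1/0.41 − 1 = 6.201.
T₁⁴ − T₂⁴ = 2.84×10^11 − 6.00×10^7 = 2.84×10^11 K⁴.
q = 5.67×10⁻⁸ × 2.84×10^11 / 6.201 = 2600 W/m².

q ≈ 2600 W/m²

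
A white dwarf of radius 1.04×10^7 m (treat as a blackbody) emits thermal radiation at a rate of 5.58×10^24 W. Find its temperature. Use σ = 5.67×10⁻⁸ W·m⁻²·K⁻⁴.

A = 4πr² = 4π × (1.04×10^7)² = 1.36×10^15 m².
From P = σAT⁴, T = (P / σA)^(1/4) = (5.58×10^24 / (5.67×10⁻⁸ × 1.36×10^15))^(1/4).
T = (7.24×10^16)^(1/4) = 16400 K.

T ≈ 16400 K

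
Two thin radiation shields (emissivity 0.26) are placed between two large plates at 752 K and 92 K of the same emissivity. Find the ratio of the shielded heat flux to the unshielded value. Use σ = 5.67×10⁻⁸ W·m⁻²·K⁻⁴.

ratio ≈ 0.333

With N identical shields there are N+1 = 3 gaps in series, each with the same radiative resistance, so the flux falls to 1/(N+1) of its unshielded value.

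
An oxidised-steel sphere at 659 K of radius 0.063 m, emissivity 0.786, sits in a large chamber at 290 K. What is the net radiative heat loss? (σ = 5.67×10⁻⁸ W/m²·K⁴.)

Q ≈ 403 W

A = 4πr² = 4π × (0.063)² = 0.0499 m².
Q = εσA(T⁴ − T_s⁴). T⁴ − T_s⁴ = (659)⁴ − (290)⁴ = 1.89×10^11 − 7.07×10^9 = 1.82×10^11 K⁴.
Q = 0.786 × 5.67×10⁻⁸ × 0.0499 × 1.82×10^11 = 403 W.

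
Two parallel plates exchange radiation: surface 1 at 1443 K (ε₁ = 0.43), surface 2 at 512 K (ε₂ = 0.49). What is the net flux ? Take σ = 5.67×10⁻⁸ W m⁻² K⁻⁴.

q ≈ 71900 W/m²

For two large parallel gray plates, q = σ(T₁⁴ − T₂⁴) / (1/ε₁ + 1/ε₂ − 1).
1/ε₁ + 1/ε₂ − 1 = 1/0.43 + 1/0.49 − 1 = 3.366.
T₁⁴ − T₂⁴ = 4.34×10^12 − 6.87×10^10 = 4.27×10^12 K⁴.
q = 5.67×10⁻⁸ × 4.27×10^12 / 3.366 = 71900 W/m².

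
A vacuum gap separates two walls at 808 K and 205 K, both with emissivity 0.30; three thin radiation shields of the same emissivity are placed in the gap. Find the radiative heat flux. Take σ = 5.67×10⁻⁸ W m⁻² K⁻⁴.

q ≈ 1060 W/m²

Each of the 4 gaps contributes resistance (2/ε − 1) = 2/0.30 − 1 = 5.667; total = 22.67.
q = σ(T₁⁴ − T₂⁴) / 22.67 = 5.67×10⁻⁸ × 4.24×10^11 / 22.67 = 1060 W/m².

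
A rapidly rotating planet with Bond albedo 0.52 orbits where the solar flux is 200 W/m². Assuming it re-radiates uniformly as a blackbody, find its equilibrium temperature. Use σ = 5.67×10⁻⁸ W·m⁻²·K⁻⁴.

T ≈ 143 K

Power absorbed = (1−a)S·πR²; power emitted = 4πR²σT⁴. Equating and cancelling πR²:
T = ((1−a)S / 4σ)^(1/4) = (96.0 / (4 × 5.67×10⁻⁸))^(1/4) = (4.23×10^8)^(1/4).
T = 143 K.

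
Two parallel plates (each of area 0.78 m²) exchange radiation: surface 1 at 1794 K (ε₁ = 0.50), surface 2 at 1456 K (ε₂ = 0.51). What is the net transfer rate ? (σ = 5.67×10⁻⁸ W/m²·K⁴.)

Q ≈ 87600 W

For two large parallel gray plates, q = σ(T₁⁴ − T₂⁴) / (1/ε₁ + 1/ε₂ − 1).
1/ε₁ + 1/ε₂ − 1 = 1/0.50 + 1/0.51 − 1 = 2.961.
T₁⁴ − T₂⁴ = 1.04×10^13 − 4.49×10^12 = 5.86×10^12 K⁴.
q = 5.67×10⁻⁸ × 5.86×10^12 / 2.961 = 1.12×10^5 W/m².
Q = q·A = 1.12×10^5 × 0.78 = 87600 W.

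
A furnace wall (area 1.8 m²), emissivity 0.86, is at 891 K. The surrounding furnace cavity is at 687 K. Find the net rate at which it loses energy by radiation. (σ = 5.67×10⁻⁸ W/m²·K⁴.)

Q ≈ 35800 W

Q = εσA(T⁴ − T_s⁴). T⁴ − T_s⁴ = (891)⁴ − (687)⁴ = 6.30×10^11 − 2.23×10^11 = 4.07×10^11 K⁴.
Q = 0.86 × 5.67×10⁻⁸ × 1.80 × 4.07×10^11 = 35800 W.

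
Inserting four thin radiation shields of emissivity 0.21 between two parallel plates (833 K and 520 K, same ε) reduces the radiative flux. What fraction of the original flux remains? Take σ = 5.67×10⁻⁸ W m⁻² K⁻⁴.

ratio ≈ 0.200

With N identical shields there are N+1 = 5 gaps in series, each with the same radiative resistance, so the flux falls to 1/(N+1) of its unshielded value.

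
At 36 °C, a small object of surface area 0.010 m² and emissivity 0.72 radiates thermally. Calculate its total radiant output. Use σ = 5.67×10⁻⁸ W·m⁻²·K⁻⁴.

P ≈ 3.72 W

36 °C = 309 K.
P = εσAT⁴ = 0.72 × 5.67×10⁻⁸ × 0.0100 × (309)⁴ = 0.72 × 5.67×10⁻⁸ × 0.0100 × 9.12×10^9.
P = 3.72 W.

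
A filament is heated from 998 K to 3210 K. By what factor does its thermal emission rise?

P ∝ T⁴, so the ratio is (3210/998)⁴ = (3.216)⁴ = 107.

ratio ≈ 107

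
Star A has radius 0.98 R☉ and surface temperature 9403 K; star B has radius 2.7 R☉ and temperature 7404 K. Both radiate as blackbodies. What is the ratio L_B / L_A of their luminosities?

L = 4πR²σT⁴ ∝ R²T⁴, so L_B/L_A = (2.7/0.98)² × (7404/9403)⁴ = 7.59 × 0.384 = 2.92.

L_B/L_A ≈ 2.92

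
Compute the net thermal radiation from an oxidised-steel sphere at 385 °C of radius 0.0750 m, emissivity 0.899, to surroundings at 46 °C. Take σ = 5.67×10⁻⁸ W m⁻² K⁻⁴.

Q ≈ 638 W

A = 4πr² = 4π × (0.0750)² = 0.0707 m².
Convert: 385 °C = 658 K; 46 °C = 319 K.
Q = εσA(T⁴ − T_s⁴). T⁴ − T_s⁴ = (658)⁴ − (319)⁴ = 1.87×10^11 − 1.04×10^10 = 1.77×10^11 K⁴.
Q = 0.899 × 5.67×10⁻⁸ × 0.0707 × 1.77×10^11 = 638 W.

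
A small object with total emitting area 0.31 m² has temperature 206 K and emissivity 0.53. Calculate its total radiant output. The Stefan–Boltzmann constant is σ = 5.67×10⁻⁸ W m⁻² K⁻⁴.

P ≈ 16.8 W

Stefan–Boltzmann: P = εσAT⁴ = 0.53 × 5.67×10⁻⁸ × 0.310 × (206)⁴ = 0.53 × 5.67×10⁻⁸ × 0.310 × 1.80×10^9.
P = 16.8 W.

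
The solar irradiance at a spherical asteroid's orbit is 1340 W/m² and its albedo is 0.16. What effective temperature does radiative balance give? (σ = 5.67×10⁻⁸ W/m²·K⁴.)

Power absorbed = (1−a)S·πR²; power emitted = 4πR²σT⁴. Equating and cancelling πR²:
T = ((1−a)S / 4σ)^(1/4) = (1130 / (4 × 5.67×10⁻⁸))^(1/4) = (4.96×10^9)^(1/4).
T = 265 K.

T ≈ 265 K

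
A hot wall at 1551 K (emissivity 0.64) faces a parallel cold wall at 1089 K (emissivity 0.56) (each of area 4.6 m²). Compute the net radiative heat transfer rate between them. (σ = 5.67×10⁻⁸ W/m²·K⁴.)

For two large parallel gray plates, q = σ(T₁⁴ − T₂⁴) / (1/ε₁ + 1/ε₂ − 1).
1/ε₁ + 1/ε₂ − 1 = 1/0.64 + 1/0.56 − 1 = 2.348.
T₁⁴ − T₂⁴ = 5.79×10^12 − 1.41×10^12 = 4.38×10^12 K⁴.
q = 5.67×10⁻⁸ × 4.38×10^12 / 2.348 = 1.06×10^5 W/m².
Q = q·A = 1.06×10^5 × 4.6 = 4.87×10^5 W.

Q ≈ 4.87×10^5 W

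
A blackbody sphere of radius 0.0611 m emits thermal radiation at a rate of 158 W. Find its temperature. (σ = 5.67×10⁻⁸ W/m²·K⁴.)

T ≈ 494 K

A = 4πr² = 4π × (0.0611)² = 0.0469 m².
From P = σAT⁴, T = (P / σA)^(1/4) = (158 / (5.67×10⁻⁸ × 0.0469))^(1/4).
T = (5.94×10^10)^(1/4) = 494 K.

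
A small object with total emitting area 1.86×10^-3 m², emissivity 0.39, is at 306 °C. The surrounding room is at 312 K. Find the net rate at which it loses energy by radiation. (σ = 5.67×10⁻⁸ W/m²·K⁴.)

Q ≈ 4.23 W

Convert: 306 °C = 579 K.
Q = εσA(T⁴ − T_s⁴). T⁴ − T_s⁴ = (579)⁴ − (312)⁴ = 1.12×10^11 − 9.48×10^9 = 1.03×10^11 K⁴.
Q = 0.39 × 5.67×10⁻⁸ × 1.86×10^-3 × 1.03×10^11 = 4.23 W.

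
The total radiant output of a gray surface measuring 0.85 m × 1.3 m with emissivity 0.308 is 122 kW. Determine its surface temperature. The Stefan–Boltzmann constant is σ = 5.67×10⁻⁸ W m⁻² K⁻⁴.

A = 0.85 × 1.3 = 1.10 m².
From P = εσAT⁴, T = (P / εσA)^(1/4) = (1.22×10^5 / (0.308 × 5.67×10⁻⁸ × 1.10))^(1/4).
T = (6.32×10^12)^(1/4) = 1590 K.

T ≈ 1590 K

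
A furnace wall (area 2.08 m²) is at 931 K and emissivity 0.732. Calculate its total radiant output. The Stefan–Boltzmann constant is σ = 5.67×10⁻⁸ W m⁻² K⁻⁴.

P ≈ 64900 W

Stefan–Boltzmann: P = εσAT⁴ = 0.732 × 5.67×10⁻⁸ × 2.08 × (931)⁴ = 0.732 × 5.67×10⁻⁸ × 2.08 × 7.51×10^11.
P = 64900 W.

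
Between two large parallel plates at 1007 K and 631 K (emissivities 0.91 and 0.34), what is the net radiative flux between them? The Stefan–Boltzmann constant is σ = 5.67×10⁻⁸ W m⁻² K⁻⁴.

For two large parallel gray plates, q = σ(T₁⁴ − T₂⁴) / (1/ε₁ + 1/ε₂ − 1).
1/ε₁ + 1/ε₂ − 1 = 1/0.91 + 1/0.34 − 1 = 3.040.
T₁⁴ − T₂⁴ = 1.03×10^12 − 1.59×10^11 = 8.70×10^11 K⁴.
q = 5.67×10⁻⁸ × 8.70×10^11 / 3.040 = 16200 W/m².

q ≈ 16200 W/m²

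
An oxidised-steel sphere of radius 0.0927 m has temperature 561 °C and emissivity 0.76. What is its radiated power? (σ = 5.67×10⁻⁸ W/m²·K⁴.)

P ≈ 2250 W

A = 4πr² = 4π × (0.0927)² = 0.108 m².
561 °C = 834 K.
Stefan–Boltzmann: P = εσAT⁴ = 0.76 × 5.67×10⁻⁸ × 0.108 × (834)⁴ = 0.76 × 5.67×10⁻⁸ × 0.108 × 4.84×10^11.
P = 2250 W.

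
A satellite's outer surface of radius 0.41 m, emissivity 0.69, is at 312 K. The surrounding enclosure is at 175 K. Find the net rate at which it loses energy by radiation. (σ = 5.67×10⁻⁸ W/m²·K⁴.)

A = 4πr² = 4π × (0.41)² = 2.11 m².
Q = εσA(T⁴ − T_s⁴). T⁴ − T_s⁴ = (312)⁴ − (175)⁴ = 9.48×10^9 − 9.38×10^8 = 8.54×10^9 K⁴.
Q = 0.69 × 5.67×10⁻⁸ × 2.11 × 8.54×10^9 = 706 W.

Q ≈ 706 W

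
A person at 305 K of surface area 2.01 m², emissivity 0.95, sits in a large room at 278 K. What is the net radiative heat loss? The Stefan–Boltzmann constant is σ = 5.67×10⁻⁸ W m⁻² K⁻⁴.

Q ≈ 290 W

Q = εσA(T⁴ − T_s⁴). T⁴ − T_s⁴ = (305)⁴ − (278)⁴ = 8.65×10^9 − 5.97×10^9 = 2.68×10^9 K⁴.
Q = 0.95 × 5.67×10⁻⁸ × 2.01 × 2.68×10^9 = 290 W.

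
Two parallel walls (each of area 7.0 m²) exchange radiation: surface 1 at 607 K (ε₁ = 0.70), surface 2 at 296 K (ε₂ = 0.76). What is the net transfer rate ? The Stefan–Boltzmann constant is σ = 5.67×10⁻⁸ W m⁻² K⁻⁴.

For two large parallel gray plates, q = σ(T₁⁴ − T₂⁴) / (1/ε₁ + 1/ε₂ − 1).
1/ε₁ + 1/ε₂ − 1 = 1/0.70 + 1/0.76 − 1 = 1.744.
T₁⁴ − T₂⁴ = 1.36×10^11 − 7.68×10^9 = 1.28×10^11 K⁴.
q = 5.67×10⁻⁸ × 1.28×10^11 / 1.744 = 4160 W/m².
Q = q·A = 4160 × 7.0 = 29100 W.

Q ≈ 29100 W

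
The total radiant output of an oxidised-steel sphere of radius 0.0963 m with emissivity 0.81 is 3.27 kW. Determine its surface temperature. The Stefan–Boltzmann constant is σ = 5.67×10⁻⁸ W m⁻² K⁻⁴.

A = 4πr² = 4π × (0.0963)² = 0.117 m².
From P = εσAT⁴, T = (P / εσA)^(1/4) = (3270 / (0.81 × 5.67×10⁻⁸ × 0.117))^(1/4).
T = (6.11×10^11)^(1/4) = 884 K.

T ≈ 884 K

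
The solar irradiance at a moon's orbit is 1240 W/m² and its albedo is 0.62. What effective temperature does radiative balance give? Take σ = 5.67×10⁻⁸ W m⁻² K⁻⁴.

Power absorbed = (1−a)S·πR²; power emitted = 4πR²σT⁴. Equating and cancelling πR²:
T = ((1−a)S / 4σ)^(1/4) = (471 / (4 × 5.67×10⁻⁸))^(1/4) = (2.08×10^9)^(1/4).
T = 213 K.

T ≈ 213 K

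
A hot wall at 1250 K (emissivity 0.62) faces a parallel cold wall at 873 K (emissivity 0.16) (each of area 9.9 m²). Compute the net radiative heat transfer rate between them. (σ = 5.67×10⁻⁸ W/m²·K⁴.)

Q ≈ 1.52×10^5 W

For two large parallel gray plates, q = σ(T₁⁴ − T₂⁴) / (1/ε₁ + 1/ε₂ − 1).
1/ε₁ + 1/ε₂ − 1 = 1/0.62 + 1/0.16 − 1 = 6.863.
T₁⁴ − T₂⁴ = 2.44×10^12 − 5.81×10^11 = 1.86×10^12 K⁴.
q = 5.67×10⁻⁸ × 1.86×10^12 / 6.863 = 15400 W/m².
Q = q·A = 15400 × 9.9 = 1.52×10^5 W.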